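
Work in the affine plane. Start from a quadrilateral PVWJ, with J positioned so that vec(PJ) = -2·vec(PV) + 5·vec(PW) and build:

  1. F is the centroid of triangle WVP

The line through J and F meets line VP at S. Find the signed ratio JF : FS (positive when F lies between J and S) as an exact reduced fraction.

JF:FS = 14

Choose coordinates P = (0, 0), V = (1, 0), W = (0, 1), J = (-2, 5).
1. F is the centroid of triangle WVP ⇒ F = (1/3, 1/3)
line JF meets VP at S = (1/2, 0)
F = J + t·(S−J) with t = 14/15, so JF:FS = 14/15:1/15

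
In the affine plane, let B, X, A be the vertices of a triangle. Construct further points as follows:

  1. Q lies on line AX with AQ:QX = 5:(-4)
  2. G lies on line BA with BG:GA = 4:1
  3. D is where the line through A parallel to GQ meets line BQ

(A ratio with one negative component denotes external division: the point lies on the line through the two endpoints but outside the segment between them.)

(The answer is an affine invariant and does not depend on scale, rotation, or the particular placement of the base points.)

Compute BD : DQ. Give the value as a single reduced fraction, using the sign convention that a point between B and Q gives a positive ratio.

BD:DQ = -5

Choose coordinates B = (0, 0), X = (1, 0), A = (0, 1).
1. Q lies on line AX with AQ:QX = 5:(-4) ⇒ Q = (5, -4)
2. G lies on line BA with BG:GA = 4:1 ⇒ G = (0, 4/5)
3. D is where the line through A parallel to GQ meets line BQ ⇒ D = (25/4, -5)
D = B + t·(Q−B) with t = 5/4, so BD:DQ = t:(1−t) = 5/4:-1/4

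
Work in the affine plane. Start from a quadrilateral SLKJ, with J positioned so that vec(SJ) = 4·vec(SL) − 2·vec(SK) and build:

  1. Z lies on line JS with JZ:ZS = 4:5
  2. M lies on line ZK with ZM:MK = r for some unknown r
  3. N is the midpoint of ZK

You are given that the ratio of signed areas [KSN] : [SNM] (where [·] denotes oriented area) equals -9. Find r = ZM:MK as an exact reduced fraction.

r = 4/5

Choose coordinates S = (0, 0), L = (1, 0), K = (0, 1), J = (4, -2).
1. Z lies on line JS with JZ:ZS = 4:5 ⇒ Z = (20/9, -10/9)
2. With ZM:MK = r, write λ = r/(r+1) so M = Z + λ·(K−Z); M is affine-linear in λ
3. N is the midpoint of ZK ⇒ N = (10/9, -1/18)
Every point depending on M is an affine combination of M and λ-independent points, so each such coordinate is linear in λ; the λ² term in each signed area is a multiple of (K−Z)×(K−Z) = 0, so 2·[KSN] and 2·[SNM] are each linear in λ. Evaluating at λ=0 and λ=1:
  2·[KSN] = 10/9,   2·[SNM] = 20/9·λ − 10/9
So [KSN]:[SNM] = (10/9) / (20/9·λ − 10/9). Setting this equal to -9:
  10/9 = -9·(20/9·λ − 10/9)  ⇒  λ = 4/9
Then r = λ/(1−λ) = (4/9)/(5/9) = 4/5. Check: with r = 4/5, M = (100/81, -14/81) and [KSN]:[SNM] = -9 as required.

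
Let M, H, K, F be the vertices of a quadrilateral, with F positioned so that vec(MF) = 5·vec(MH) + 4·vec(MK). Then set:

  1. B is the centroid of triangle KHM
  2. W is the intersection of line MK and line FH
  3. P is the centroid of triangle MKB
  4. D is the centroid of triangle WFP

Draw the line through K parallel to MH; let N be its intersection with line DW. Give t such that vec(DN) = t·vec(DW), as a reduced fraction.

t = 2/29

Assign M = (0, 0), H = (1, 0), K = (0, 1), F = (5, 4) — the answer is frame-independent, so this choice is without loss of generality.
1. B is the centroid of triangle KHM ⇒ B = (1/3, 1/3)
2. W is the intersection of line MK and line FH ⇒ W = (0, -1)
3. P is the centroid of triangle MKB ⇒ P = (1/9, 4/9)
4. D is the centroid of triangle WFP ⇒ D = (46/27, 31/27)
through K parallel to MH: direction (1, 0); meets DW at N = (46/29, 1)
N = D + t·(W−D) with t = 2/29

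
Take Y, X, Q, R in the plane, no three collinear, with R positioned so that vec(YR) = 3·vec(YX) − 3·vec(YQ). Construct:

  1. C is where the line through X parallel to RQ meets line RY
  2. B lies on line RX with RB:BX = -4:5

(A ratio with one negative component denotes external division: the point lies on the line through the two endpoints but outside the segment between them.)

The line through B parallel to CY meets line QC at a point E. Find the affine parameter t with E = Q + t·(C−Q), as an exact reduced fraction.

t = 5

Assign Y = (0, 0), X = (1, 0), Q = (0, 1), R = (3, -3) — the answer is frame-independent, so this choice is without loss of generality.
1. C is where the line through X parallel to RQ meets line RY ⇒ C = (4, -4)
2. B lies on line RX with RB:BX = -4:5 ⇒ B = (11, -15)
through B parallel to CY: direction (-4, 4); meets QC at E = (20, -24)
E = Q + t·(C−Q) with t = 5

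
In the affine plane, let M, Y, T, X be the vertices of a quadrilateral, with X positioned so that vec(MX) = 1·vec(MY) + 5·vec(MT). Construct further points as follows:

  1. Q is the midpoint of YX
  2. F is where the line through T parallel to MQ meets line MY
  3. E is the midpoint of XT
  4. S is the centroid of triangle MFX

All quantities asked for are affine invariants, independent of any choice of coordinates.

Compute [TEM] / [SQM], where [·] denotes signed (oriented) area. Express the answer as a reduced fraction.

Set M = (0, 0), Y = (1, 0), T = (0, 1), X = (1, 5); any affine frame gives the same invariant.
1. Q is the midpoint of YX ⇒ Q = (1, 5/2)
2. F is where the line through T parallel to MQ meets line MY ⇒ F = (-2/5, 0)
3. E is the midpoint of XT ⇒ E = (1/2, 3)
4. S is the centroid of triangle MFX ⇒ S = (1/5, 5/3)
2·[TEM] = -1/2, 2·[SQM] = -7/6
[TEM]:[SQM] = -1/2:-7/6 = 3/7

[TEM]:[SQM] = 3/7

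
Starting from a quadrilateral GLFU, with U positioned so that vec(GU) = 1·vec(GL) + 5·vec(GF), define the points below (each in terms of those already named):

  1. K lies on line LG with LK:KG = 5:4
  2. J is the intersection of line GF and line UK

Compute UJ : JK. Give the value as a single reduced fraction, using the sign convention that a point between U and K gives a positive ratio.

UJ:JK = -9/4

Set G = (0, 0), L = (1, 0), F = (0, 1), U = (1, 5); any affine frame gives the same invariant.
1. K lies on line LG with LK:KG = 5:4 ⇒ K = (4/9, 0)
2. J is the intersection of line GF and line UK ⇒ J = (0, -4)
J = U + t·(K−U) with t = 9/5, so UJ:JK = t:(1−t) = 9/5:-4/5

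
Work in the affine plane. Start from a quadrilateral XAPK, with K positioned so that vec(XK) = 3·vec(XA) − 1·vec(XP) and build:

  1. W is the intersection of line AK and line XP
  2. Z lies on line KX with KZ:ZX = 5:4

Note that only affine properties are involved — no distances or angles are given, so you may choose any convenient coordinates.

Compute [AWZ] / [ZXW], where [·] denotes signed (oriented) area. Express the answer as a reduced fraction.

[AWZ]:[ZXW] = -5/12

Assign X = (0, 0), A = (1, 0), P = (0, 1), K = (3, -1) — the answer is frame-independent, so this choice is without loss of generality.
1. W is the intersection of line AK and line XP ⇒ W = (0, 1/2)
2. Z lies on line KX with KZ:ZX = 5:4 ⇒ Z = (4/3, -4/9)
2·[AWZ] = 5/18, 2·[ZXW] = -2/3
[AWZ]:[ZXW] = 5/18:-2/3 = -5/12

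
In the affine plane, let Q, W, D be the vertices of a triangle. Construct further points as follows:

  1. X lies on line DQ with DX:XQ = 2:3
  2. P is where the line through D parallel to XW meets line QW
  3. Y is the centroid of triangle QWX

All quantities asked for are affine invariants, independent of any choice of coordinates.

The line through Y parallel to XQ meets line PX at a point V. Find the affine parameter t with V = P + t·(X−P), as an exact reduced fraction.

Assign Q = (0, 0), W = (1, 0), D = (0, 1) — the answer is frame-independent, so this choice is without loss of generality.
1. X lies on line DQ with DX:XQ = 2:3 ⇒ X = (0, 3/5)
2. P is where the line through D parallel to XW meets line QW ⇒ P = (5/3, 0)
3. Y is the centroid of triangle QWX ⇒ Y = (1/3, 1/5)
through Y parallel to XQ: direction (0, -3/5); meets PX at V = (1/3, 12/25)
V = P + t·(X−P) with t = 4/5

t = 4/5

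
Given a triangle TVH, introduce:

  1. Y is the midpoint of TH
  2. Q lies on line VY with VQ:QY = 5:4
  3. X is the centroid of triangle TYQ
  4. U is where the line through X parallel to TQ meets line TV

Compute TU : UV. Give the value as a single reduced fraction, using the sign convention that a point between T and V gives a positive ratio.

TU:UV = -4/19

Work in coordinates with T = (0, 0), V = (1, 0), H = (0, 1).
1. Y is the midpoint of TH ⇒ Y = (0, 1/2)
2. Q lies on line VY with VQ:QY = 5:4 ⇒ Q = (4/9, 5/18)
3. X is the centroid of triangle TYQ ⇒ X = (4/27, 7/27)
4. U is where the line through X parallel to TQ meets line TV ⇒ U = (-4/15, 0)
U = T + t·(V−T) with t = -4/15, so TU:UV = t:(1−t) = -4/15:19/15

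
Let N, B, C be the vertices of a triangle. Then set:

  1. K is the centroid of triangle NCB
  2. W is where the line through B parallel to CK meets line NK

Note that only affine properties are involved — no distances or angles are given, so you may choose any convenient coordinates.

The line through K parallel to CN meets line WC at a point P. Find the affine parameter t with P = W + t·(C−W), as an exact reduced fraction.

Work in coordinates with N = (0, 0), B = (1, 0), C = (0, 1).
1. K is the centroid of triangle NCB ⇒ K = (1/3, 1/3)
2. W is where the line through B parallel to CK meets line NK ⇒ W = (2/3, 2/3)
through K parallel to CN: direction (0, -1); meets WC at P = (1/3, 5/6)
P = W + t·(C−W) with t = 1/2

t = 1/2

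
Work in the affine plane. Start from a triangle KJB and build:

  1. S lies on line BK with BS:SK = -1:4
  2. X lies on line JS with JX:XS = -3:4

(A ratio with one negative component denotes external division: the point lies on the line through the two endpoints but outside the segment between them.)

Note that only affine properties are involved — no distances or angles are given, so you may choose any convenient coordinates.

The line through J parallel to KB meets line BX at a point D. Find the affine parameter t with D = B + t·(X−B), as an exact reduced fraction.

t = 1/4

Set K = (0, 0), J = (1, 0), B = (0, 1); any affine frame gives the same invariant.
1. S lies on line BK with BS:SK = -1:4 ⇒ S = (0, 4/3)
2. X lies on line JS with JX:XS = -3:4 ⇒ X = (4, -4)
through J parallel to KB: direction (0, 1); meets BX at D = (1, -1/4)
D = B + t·(X−B) with t = 1/4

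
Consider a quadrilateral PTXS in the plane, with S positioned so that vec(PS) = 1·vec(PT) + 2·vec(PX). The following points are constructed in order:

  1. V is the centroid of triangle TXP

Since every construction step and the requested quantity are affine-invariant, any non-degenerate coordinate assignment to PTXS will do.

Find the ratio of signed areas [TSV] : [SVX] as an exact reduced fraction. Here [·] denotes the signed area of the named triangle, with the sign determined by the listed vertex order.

[TSV]:[SVX] = -4/3

Assign P = (0, 0), T = (1, 0), X = (0, 1), S = (1, 2) — the answer is frame-independent, so this choice is without loss of generality.
1. V is the centroid of triangle TXP ⇒ V = (1/3, 1/3)
2·[TSV] = 4/3, 2·[SVX] = -1
[TSV]:[SVX] = 4/3:-1 = -4/3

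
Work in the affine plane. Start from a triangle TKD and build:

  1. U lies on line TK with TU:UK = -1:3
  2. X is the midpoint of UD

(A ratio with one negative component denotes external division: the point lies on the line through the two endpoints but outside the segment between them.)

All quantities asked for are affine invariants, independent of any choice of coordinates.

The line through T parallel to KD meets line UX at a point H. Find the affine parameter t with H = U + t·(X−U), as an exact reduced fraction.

t = 2/3

Work in coordinates with T = (0, 0), K = (1, 0), D = (0, 1).
1. U lies on line TK with TU:UK = -1:3 ⇒ U = (-1/2, 0)
2. X is the midpoint of UD ⇒ X = (-1/4, 1/2)
through T parallel to KD: direction (-1, 1); meets UX at H = (-1/3, 1/3)
H = U + t·(X−U) with t = 2/3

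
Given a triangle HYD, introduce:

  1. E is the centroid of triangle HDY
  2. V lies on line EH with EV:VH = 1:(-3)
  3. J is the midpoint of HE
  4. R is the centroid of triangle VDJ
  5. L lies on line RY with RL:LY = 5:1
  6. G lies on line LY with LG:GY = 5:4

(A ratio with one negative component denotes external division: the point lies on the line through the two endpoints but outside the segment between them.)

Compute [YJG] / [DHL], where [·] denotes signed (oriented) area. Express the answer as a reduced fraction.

Choose coordinates H = (0, 0), Y = (1, 0), D = (0, 1).
1. E is the centroid of triangle HDY ⇒ E = (1/3, 1/3)
2. V lies on line EH with EV:VH = 1:(-3) ⇒ V = (1/2, 1/2)
3. J is the midpoint of HE ⇒ J = (1/6, 1/6)
4. R is the centroid of triangle VDJ ⇒ R = (2/9, 5/9)
5. L lies on line RY with RL:LY = 5:1 ⇒ L = (47/54, 5/54)
6. G lies on line LY with LG:GY = 5:4 ⇒ G = (229/243, 10/243)
2·[YJG] = -2/81, 2·[DHL] = 47/54
[YJG]:[DHL] = -2/81:47/54 = -4/141

[YJG]:[DHL] = -4/141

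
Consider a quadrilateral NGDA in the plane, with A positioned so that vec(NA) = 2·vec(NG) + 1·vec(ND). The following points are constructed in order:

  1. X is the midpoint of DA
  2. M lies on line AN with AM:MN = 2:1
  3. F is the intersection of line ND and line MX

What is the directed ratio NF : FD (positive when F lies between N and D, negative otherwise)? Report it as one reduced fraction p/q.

Choose coordinates N = (0, 0), G = (1, 0), D = (0, 1), A = (2, 1).
1. X is the midpoint of DA ⇒ X = (1, 1)
2. M lies on line AN with AM:MN = 2:1 ⇒ M = (2/3, 1/3)
3. F is the intersection of line ND and line MX ⇒ F = (0, -1)
F = N + t·(D−N) with t = -1, so NF:FD = t:(1−t) = -1:2

NF:FD = -1/2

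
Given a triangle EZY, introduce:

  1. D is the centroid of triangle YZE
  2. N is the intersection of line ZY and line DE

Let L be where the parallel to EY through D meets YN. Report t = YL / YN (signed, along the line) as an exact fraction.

t = 2/3

Assign E = (0, 0), Z = (1, 0), Y = (0, 1) — the answer is frame-independent, so this choice is without loss of generality.
1. D is the centroid of triangle YZE ⇒ D = (1/3, 1/3)
2. N is the intersection of line ZY and line DE ⇒ N = (1/2, 1/2)
through D parallel to EY: direction (0, 1); meets YN at L = (1/3, 2/3)
L = Y + t·(N−Y) with t = 2/3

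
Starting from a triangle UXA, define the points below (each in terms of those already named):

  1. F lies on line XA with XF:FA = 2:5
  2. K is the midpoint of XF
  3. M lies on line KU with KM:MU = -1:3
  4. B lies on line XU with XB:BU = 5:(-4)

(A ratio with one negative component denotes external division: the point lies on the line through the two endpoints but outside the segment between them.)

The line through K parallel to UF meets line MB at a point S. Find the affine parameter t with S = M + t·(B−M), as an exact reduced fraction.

t = 1/19

Choose coordinates U = (0, 0), X = (1, 0), A = (0, 1).
1. F lies on line XA with XF:FA = 2:5 ⇒ F = (5/7, 2/7)
2. K is the midpoint of XF ⇒ K = (6/7, 1/7)
3. M lies on line KU with KM:MU = -1:3 ⇒ M = (9/7, 3/14)
4. B lies on line XU with XB:BU = 5:(-4) ⇒ B = (-4, 0)
through K parallel to UF: direction (5/7, 2/7); meets MB at S = (134/133, 27/133)
S = M + t·(B−M) with t = 1/19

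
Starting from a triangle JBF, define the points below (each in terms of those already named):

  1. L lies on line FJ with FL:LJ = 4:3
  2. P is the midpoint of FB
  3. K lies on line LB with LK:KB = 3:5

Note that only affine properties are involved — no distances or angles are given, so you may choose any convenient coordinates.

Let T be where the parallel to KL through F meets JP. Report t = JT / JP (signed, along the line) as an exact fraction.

t = 7/5

Work in coordinates with J = (0, 0), B = (1, 0), F = (0, 1).
1. L lies on line FJ with FL:LJ = 4:3 ⇒ L = (0, 3/7)
2. P is the midpoint of FB ⇒ P = (1/2, 1/2)
3. K lies on line LB with LK:KB = 3:5 ⇒ K = (3/8, 15/56)
through F parallel to KL: direction (-3/8, 9/56); meets JP at T = (7/10, 7/10)
T = J + t·(P−J) with t = 7/5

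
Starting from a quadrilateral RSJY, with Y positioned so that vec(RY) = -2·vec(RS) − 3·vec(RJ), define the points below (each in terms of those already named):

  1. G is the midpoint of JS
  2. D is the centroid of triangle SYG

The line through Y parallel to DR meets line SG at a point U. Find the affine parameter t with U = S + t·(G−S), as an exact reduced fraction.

t = 4

Choose coordinates R = (0, 0), S = (1, 0), J = (0, 1), Y = (-2, -3).
1. G is the midpoint of JS ⇒ G = (1/2, 1/2)
2. D is the centroid of triangle SYG ⇒ D = (-1/6, -5/6)
through Y parallel to DR: direction (1/6, 5/6); meets SG at U = (-1, 2)
U = S + t·(G−S) with t = 4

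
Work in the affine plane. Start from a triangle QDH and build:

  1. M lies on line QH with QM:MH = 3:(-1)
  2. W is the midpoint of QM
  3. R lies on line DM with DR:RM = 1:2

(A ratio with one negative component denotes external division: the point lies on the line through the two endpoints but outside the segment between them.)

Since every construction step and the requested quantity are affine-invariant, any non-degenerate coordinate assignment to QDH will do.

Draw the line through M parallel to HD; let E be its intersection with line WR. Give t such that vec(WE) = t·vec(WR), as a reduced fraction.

t = 9/5

Assign Q = (0, 0), D = (1, 0), H = (0, 1) — the answer is frame-independent, so this choice is without loss of generality.
1. M lies on line QH with QM:MH = 3:(-1) ⇒ M = (0, 3/2)
2. W is the midpoint of QM ⇒ W = (0, 3/4)
3. R lies on line DM with DR:RM = 1:2 ⇒ R = (2/3, 1/2)
through M parallel to HD: direction (1, -1); meets WR at E = (6/5, 3/10)
E = W + t·(R−W) with t = 9/5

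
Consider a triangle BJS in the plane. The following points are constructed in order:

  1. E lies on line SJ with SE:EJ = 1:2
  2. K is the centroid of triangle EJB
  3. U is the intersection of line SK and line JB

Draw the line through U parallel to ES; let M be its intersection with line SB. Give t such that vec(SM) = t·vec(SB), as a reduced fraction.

Assign B = (0, 0), J = (1, 0), S = (0, 1) — the answer is frame-independent, so this choice is without loss of generality.
1. E lies on line SJ with SE:EJ = 1:2 ⇒ E = (1/3, 2/3)
2. K is the centroid of triangle EJB ⇒ K = (4/9, 2/9)
3. U is the intersection of line SK and line JB ⇒ U = (4/7, 0)
through U parallel to ES: direction (-1/3, 1/3); meets SB at M = (0, 4/7)
M = S + t·(B−S) with t = 3/7

t = 3/7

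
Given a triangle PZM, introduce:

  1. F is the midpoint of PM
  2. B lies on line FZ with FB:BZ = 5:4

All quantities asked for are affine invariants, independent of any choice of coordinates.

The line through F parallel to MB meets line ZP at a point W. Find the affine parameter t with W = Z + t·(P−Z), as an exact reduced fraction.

Assign P = (0, 0), Z = (1, 0), M = (0, 1) — the answer is frame-independent, so this choice is without loss of generality.
1. F is the midpoint of PM ⇒ F = (0, 1/2)
2. B lies on line FZ with FB:BZ = 5:4 ⇒ B = (5/9, 2/9)
through F parallel to MB: direction (5/9, -7/9); meets ZP at W = (5/14, 0)
W = Z + t·(P−Z) with t = 9/14

t = 9/14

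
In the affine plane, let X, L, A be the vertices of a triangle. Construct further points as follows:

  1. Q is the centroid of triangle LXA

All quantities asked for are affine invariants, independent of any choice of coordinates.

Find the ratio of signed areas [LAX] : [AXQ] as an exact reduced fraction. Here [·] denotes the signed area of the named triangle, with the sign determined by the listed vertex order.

Set X = (0, 0), L = (1, 0), A = (0, 1); any affine frame gives the same invariant.
1. Q is the centroid of triangle LXA ⇒ Q = (1/3, 1/3)
2·[LAX] = 1, 2·[AXQ] = 1/3
[LAX]:[AXQ] = 1:1/3 = 3

[LAX]:[AXQ] = 3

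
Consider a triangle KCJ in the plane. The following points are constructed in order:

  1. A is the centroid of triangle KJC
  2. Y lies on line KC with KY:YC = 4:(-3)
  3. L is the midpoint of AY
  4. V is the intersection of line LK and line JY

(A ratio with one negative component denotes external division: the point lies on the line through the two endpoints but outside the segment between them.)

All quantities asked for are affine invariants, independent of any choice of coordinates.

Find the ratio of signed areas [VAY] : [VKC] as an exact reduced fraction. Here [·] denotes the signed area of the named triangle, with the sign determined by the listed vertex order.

[VAY]:[VKC] = 7/3

Work in coordinates with K = (0, 0), C = (1, 0), J = (0, 1).
1. A is the centroid of triangle KJC ⇒ A = (1/3, 1/3)
2. Y lies on line KC with KY:YC = 4:(-3) ⇒ Y = (4, 0)
3. L is the midpoint of AY ⇒ L = (13/6, 1/6)
4. V is the intersection of line LK and line JY ⇒ V = (52/17, 4/17)
2·[VAY] = 28/51, 2·[VKC] = 4/17
[VAY]:[VKC] = 28/51:4/17 = 7/3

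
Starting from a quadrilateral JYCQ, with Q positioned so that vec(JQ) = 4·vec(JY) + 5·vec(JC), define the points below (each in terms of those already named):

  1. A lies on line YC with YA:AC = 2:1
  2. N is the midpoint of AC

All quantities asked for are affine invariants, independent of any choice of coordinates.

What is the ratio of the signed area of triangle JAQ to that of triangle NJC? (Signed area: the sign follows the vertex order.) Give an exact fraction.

[JAQ]:[NJC] = 6

Work in coordinates with J = (0, 0), Y = (1, 0), C = (0, 1), Q = (4, 5).
1. A lies on line YC with YA:AC = 2:1 ⇒ A = (1/3, 2/3)
2. N is the midpoint of AC ⇒ N = (1/6, 5/6)
2·[JAQ] = -1, 2·[NJC] = -1/6
[JAQ]:[NJC] = -1:-1/6 = 6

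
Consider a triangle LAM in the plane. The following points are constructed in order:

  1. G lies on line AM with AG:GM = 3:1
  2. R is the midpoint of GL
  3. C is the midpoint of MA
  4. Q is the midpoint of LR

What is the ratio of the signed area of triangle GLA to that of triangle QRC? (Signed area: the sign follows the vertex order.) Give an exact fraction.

[GLA]:[QRC] = -12

Choose coordinates L = (0, 0), A = (1, 0), M = (0, 1).
1. G lies on line AM with AG:GM = 3:1 ⇒ G = (1/4, 3/4)
2. R is the midpoint of GL ⇒ R = (1/8, 3/8)
3. C is the midpoint of MA ⇒ C = (1/2, 1/2)
4. Q is the midpoint of LR ⇒ Q = (1/16, 3/16)
2·[GLA] = 3/4, 2·[QRC] = -1/16
[GLA]:[QRC] = 3/4:-1/16 = -12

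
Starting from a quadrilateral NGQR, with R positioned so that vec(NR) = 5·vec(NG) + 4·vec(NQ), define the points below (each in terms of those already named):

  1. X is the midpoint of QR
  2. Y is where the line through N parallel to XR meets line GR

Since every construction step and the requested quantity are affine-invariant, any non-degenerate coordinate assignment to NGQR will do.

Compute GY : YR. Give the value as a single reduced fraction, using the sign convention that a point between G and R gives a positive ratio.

Choose coordinates N = (0, 0), G = (1, 0), Q = (0, 1), R = (5, 4).
1. X is the midpoint of QR ⇒ X = (5/2, 5/2)
2. Y is where the line through N parallel to XR meets line GR ⇒ Y = (5/2, 3/2)
Y = G + t·(R−G) with t = 3/8, so GY:YR = t:(1−t) = 3/8:5/8

GY:YR = 3/5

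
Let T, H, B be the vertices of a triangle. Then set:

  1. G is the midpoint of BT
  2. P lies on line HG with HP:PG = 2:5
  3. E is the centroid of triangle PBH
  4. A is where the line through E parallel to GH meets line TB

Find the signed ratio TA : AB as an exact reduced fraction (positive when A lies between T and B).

TA:AB = 2

Assign T = (0, 0), H = (1, 0), B = (0, 1) — the answer is frame-independent, so this choice is without loss of generality.
1. G is the midpoint of BT ⇒ G = (0, 1/2)
2. P lies on line HG with HP:PG = 2:5 ⇒ P = (5/7, 1/7)
3. E is the centroid of triangle PBH ⇒ E = (4/7, 8/21)
4. A is where the line through E parallel to GH meets line TB ⇒ A = (0, 2/3)
A = T + t·(B−T) with t = 2/3, so TA:AB = t:(1−t) = 2/3:1/3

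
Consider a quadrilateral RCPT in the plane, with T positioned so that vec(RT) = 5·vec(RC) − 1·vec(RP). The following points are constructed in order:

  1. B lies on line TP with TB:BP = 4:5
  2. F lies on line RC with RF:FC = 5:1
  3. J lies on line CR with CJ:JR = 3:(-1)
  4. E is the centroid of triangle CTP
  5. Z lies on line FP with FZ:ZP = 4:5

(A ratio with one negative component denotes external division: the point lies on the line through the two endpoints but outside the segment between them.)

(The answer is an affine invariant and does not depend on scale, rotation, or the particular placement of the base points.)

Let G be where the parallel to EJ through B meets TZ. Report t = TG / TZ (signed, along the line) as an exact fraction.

t = 8/13

Assign R = (0, 0), C = (1, 0), P = (0, 1), T = (5, -1) — the answer is frame-independent, so this choice is without loss of generality.
1. B lies on line TP with TB:BP = 4:5 ⇒ B = (25/9, -1/9)
2. F lies on line RC with RF:FC = 5:1 ⇒ F = (5/6, 0)
3. J lies on line CR with CJ:JR = 3:(-1) ⇒ J = (-1/2, 0)
4. E is the centroid of triangle CTP ⇒ E = (2, 0)
5. Z lies on line FP with FZ:ZP = 4:5 ⇒ Z = (25/54, 4/9)
through B parallel to EJ: direction (-5/2, 0); meets TZ at G = (775/351, -1/9)
G = T + t·(Z−T) with t = 8/13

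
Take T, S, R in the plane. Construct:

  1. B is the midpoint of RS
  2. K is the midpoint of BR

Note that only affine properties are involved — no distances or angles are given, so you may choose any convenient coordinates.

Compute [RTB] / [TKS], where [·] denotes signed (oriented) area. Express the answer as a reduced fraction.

Assign T = (0, 0), S = (1, 0), R = (0, 1) — the answer is frame-independent, so this choice is without loss of generality.
1. B is the midpoint of RS ⇒ B = (1/2, 1/2)
2. K is the midpoint of BR ⇒ K = (1/4, 3/4)
2·[RTB] = 1/2, 2·[TKS] = -3/4
[RTB]:[TKS] = 1/2:-3/4 = -2/3

[RTB]:[TKS] = -2/3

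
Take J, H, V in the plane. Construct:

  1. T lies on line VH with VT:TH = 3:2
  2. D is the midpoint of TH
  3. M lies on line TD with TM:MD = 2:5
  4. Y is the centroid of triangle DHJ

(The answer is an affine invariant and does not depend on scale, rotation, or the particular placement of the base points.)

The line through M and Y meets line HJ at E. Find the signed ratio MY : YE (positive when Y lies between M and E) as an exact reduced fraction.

MY:YE = 29/7

Work in coordinates with J = (0, 0), H = (1, 0), V = (0, 1).
1. T lies on line VH with VT:TH = 3:2 ⇒ T = (3/5, 2/5)
2. D is the midpoint of TH ⇒ D = (4/5, 1/5)
3. M lies on line TD with TM:MD = 2:5 ⇒ M = (23/35, 12/35)
4. Y is the centroid of triangle DHJ ⇒ Y = (3/5, 1/15)
line MY meets HJ at E = (17/29, 0)
Y = M + t·(E−M) with t = 29/36, so MY:YE = 29/36:7/36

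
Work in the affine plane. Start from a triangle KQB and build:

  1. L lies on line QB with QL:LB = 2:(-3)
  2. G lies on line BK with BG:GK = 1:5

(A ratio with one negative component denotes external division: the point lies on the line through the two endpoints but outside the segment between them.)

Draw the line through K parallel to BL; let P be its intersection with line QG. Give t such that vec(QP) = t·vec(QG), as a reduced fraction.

Choose coordinates K = (0, 0), Q = (1, 0), B = (0, 1).
1. L lies on line QB with QL:LB = 2:(-3) ⇒ L = (3, -2)
2. G lies on line BK with BG:GK = 1:5 ⇒ G = (0, 5/6)
through K parallel to BL: direction (3, -3); meets QG at P = (-5, 5)
P = Q + t·(G−Q) with t = 6

t = 6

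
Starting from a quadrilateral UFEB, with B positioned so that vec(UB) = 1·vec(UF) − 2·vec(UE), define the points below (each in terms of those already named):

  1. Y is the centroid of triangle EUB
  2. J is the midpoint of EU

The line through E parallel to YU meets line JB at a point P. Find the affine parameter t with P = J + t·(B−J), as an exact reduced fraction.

t = -1/3

Work in coordinates with U = (0, 0), F = (1, 0), E = (0, 1), B = (1, -2).
1. Y is the centroid of triangle EUB ⇒ Y = (1/3, -1/3)
2. J is the midpoint of EU ⇒ J = (0, 1/2)
through E parallel to YU: direction (-1/3, 1/3); meets JB at P = (-1/3, 4/3)
P = J + t·(B−J) with t = -1/3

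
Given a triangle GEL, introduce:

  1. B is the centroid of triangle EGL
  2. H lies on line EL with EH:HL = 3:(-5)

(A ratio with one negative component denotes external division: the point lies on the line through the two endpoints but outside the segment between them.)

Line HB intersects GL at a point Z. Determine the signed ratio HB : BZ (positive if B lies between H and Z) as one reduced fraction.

Choose coordinates G = (0, 0), E = (1, 0), L = (0, 1).
1. B is the centroid of triangle EGL ⇒ B = (1/3, 1/3)
2. H lies on line EL with EH:HL = 3:(-5) ⇒ H = (5/2, -3/2)
line HB meets GL at Z = (0, 8/13)
B = H + t·(Z−H) with t = 13/15, so HB:BZ = 13/15:2/15

HB:BZ = 13/2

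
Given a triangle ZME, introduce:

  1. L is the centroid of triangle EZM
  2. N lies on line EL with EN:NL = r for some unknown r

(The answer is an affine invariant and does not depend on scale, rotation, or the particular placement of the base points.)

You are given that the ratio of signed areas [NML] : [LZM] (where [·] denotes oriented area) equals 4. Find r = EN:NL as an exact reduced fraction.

r = -5/4

Choose coordinates Z = (0, 0), M = (1, 0), E = (0, 1).
1. L is the centroid of triangle EZM ⇒ L = (1/3, 1/3)
2. With EN:NL = r, write λ = r/(r+1) so N = E + λ·(L−E); N is affine-linear in λ
Every point depending on N is an affine combination of N and λ-independent points, so each such coordinate is linear in λ; the λ² term in each signed area is a multiple of (L−E)×(L−E) = 0, so 2·[NML] and 2·[LZM] are each linear in λ. Evaluating at λ=0 and λ=1:
  2·[NML] = 1/3·λ − 1/3,   2·[LZM] = 1/3
So [NML]:[LZM] = (1/3·λ − 1/3) / (1/3). Setting this equal to 4:
  1/3·λ − 1/3 = 4·(1/3)  ⇒  λ = 5
Then r = λ/(1−λ) = (5)/(-4) = -5/4. Check: with r = -5/4, N = (5/3, -7/3) and [NML]:[LZM] = 4 as required.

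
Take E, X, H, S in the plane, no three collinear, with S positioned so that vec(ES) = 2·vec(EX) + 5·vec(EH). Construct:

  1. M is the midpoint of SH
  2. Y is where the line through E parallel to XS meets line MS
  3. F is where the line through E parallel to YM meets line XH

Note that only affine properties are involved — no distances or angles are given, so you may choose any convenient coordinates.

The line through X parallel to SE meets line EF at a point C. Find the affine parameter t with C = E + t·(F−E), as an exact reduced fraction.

Choose coordinates E = (0, 0), X = (1, 0), H = (0, 1), S = (2, 5).
1. M is the midpoint of SH ⇒ M = (1, 3)
2. Y is where the line through E parallel to XS meets line MS ⇒ Y = (1/3, 5/3)
3. F is where the line through E parallel to YM meets line XH ⇒ F = (1/3, 2/3)
through X parallel to SE: direction (-2, -5); meets EF at C = (5, 10)
C = E + t·(F−E) with t = 15

t = 15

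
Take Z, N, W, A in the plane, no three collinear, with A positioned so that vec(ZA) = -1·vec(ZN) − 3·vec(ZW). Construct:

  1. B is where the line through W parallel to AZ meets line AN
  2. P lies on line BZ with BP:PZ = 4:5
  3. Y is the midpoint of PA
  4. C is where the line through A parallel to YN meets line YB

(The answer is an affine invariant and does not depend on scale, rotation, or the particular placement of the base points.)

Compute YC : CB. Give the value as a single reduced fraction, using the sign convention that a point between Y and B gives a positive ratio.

YC:CB = 3

Assign Z = (0, 0), N = (1, 0), W = (0, 1), A = (-1, -3) — the answer is frame-independent, so this choice is without loss of generality.
1. B is where the line through W parallel to AZ meets line AN ⇒ B = (-5/3, -4)
2. P lies on line BZ with BP:PZ = 4:5 ⇒ P = (-25/27, -20/9)
3. Y is the midpoint of PA ⇒ Y = (-26/27, -47/18)
4. C is where the line through A parallel to YN meets line YB ⇒ C = (-161/108, -263/72)
C = Y + t·(B−Y) with t = 3/4, so YC:CB = t:(1−t) = 3/4:1/4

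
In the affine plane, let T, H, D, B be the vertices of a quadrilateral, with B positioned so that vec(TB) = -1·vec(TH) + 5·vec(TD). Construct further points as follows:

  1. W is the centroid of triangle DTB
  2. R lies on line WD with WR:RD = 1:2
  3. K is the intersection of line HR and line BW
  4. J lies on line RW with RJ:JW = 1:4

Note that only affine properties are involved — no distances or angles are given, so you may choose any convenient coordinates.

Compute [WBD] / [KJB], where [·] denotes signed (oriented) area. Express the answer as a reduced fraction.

[WBD]:[KJB] = -69/20

Choose coordinates T = (0, 0), H = (1, 0), D = (0, 1), B = (-1, 5).
1. W is the centroid of triangle DTB ⇒ W = (-1/3, 2)
2. R lies on line WD with WR:RD = 1:2 ⇒ R = (-2/9, 5/3)
3. K is the intersection of line HR and line BW ⇒ K = (-19/69, 40/23)
4. J lies on line RW with RJ:JW = 1:4 ⇒ J = (-11/45, 26/15)
2·[WBD] = -1/3, 2·[KJB] = 20/207
[WBD]:[KJB] = -1/3:20/207 = -69/20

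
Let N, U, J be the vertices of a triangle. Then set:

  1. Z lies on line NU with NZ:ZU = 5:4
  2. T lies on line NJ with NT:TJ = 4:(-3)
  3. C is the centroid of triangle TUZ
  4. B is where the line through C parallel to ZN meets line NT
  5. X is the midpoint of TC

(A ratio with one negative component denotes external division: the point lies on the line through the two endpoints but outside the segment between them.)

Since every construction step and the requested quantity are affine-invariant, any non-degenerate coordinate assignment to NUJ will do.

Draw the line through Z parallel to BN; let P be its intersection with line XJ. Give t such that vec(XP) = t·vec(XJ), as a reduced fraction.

Work in coordinates with N = (0, 0), U = (1, 0), J = (0, 1).
1. Z lies on line NU with NZ:ZU = 5:4 ⇒ Z = (5/9, 0)
2. T lies on line NJ with NT:TJ = 4:(-3) ⇒ T = (0, 4)
3. C is the centroid of triangle TUZ ⇒ C = (14/27, 4/3)
4. B is where the line through C parallel to ZN meets line NT ⇒ B = (0, 4/3)
5. X is the midpoint of TC ⇒ X = (7/27, 8/3)
through Z parallel to BN: direction (0, -4/3); meets XJ at P = (5/9, 32/7)
P = X + t·(J−X) with t = -8/7

t = -8/7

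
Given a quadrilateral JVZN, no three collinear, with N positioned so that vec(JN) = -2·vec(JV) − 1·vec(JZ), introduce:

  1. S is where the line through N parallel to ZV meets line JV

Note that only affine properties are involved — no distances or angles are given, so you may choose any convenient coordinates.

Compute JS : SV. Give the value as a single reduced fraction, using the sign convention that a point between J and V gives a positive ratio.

Assign J = (0, 0), V = (1, 0), Z = (0, 1), N = (-2, -1) — the answer is frame-independent, so this choice is without loss of generality.
1. S is where the line through N parallel to ZV meets line JV ⇒ S = (-3, 0)
S = J + t·(V−J) with t = -3, so JS:SV = t:(1−t) = -3:4

JS:SV = -3/4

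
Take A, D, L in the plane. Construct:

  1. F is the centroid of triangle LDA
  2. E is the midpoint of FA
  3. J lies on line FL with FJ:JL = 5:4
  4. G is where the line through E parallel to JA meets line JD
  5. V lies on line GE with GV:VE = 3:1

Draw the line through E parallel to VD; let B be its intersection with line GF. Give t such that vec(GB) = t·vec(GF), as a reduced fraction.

Assign A = (0, 0), D = (1, 0), L = (0, 1) — the answer is frame-independent, so this choice is without loss of generality.
1. F is the centroid of triangle LDA ⇒ F = (1/3, 1/3)
2. E is the midpoint of FA ⇒ E = (1/6, 1/6)
3. J lies on line FL with FJ:JL = 5:4 ⇒ J = (4/27, 19/27)
4. G is where the line through E parallel to JA meets line JD ⇒ G = (89/342, 11/18)
5. V lies on line GE with GV:VE = 3:1 ⇒ V = (65/342, 5/18)
through E parallel to VD: direction (277/342, -5/18); meets GF at B = (953/2394, 11/126)
B = G + t·(F−G) with t = 66/35

t = 66/35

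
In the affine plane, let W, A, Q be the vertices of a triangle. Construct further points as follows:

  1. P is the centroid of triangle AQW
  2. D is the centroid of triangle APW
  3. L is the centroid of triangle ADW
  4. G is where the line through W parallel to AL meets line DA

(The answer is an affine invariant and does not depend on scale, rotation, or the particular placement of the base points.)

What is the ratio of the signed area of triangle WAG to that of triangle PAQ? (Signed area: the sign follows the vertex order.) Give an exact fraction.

[WAG]:[PAQ] = -1/3

Assign W = (0, 0), A = (1, 0), Q = (0, 1) — the answer is frame-independent, so this choice is without loss of generality.
1. P is the centroid of triangle AQW ⇒ P = (1/3, 1/3)
2. D is the centroid of triangle APW ⇒ D = (4/9, 1/9)
3. L is the centroid of triangle ADW ⇒ L = (13/27, 1/27)
4. G is where the line through W parallel to AL meets line DA ⇒ G = (14/9, -1/9)
2·[WAG] = -1/9, 2·[PAQ] = 1/3
[WAG]:[PAQ] = -1/9:1/3 = -1/3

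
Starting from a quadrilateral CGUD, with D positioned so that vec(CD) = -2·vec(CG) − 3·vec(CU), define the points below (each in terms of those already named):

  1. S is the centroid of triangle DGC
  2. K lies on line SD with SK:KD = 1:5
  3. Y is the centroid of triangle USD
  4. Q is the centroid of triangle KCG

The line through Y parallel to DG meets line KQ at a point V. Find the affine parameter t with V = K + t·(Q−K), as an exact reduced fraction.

Assign C = (0, 0), G = (1, 0), U = (0, 1), D = (-2, -3) — the answer is frame-independent, so this choice is without loss of generality.
1. S is the centroid of triangle DGC ⇒ S = (-1/3, -1)
2. K lies on line SD with SK:KD = 1:5 ⇒ K = (-11/18, -4/3)
3. Y is the centroid of triangle USD ⇒ Y = (-7/9, -1)
4. Q is the centroid of triangle KCG ⇒ Q = (7/54, -4/9)
through Y parallel to DG: direction (3, 3); meets KQ at V = (17/9, 5/3)
V = K + t·(Q−K) with t = 27/8

t = 27/8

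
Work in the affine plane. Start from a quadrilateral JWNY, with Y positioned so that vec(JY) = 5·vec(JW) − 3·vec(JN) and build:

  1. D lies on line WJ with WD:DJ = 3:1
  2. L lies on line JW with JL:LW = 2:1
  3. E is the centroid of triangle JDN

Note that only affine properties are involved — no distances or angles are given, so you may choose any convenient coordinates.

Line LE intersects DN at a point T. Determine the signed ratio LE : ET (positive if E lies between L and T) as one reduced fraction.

LE:ET = -6

Choose coordinates J = (0, 0), W = (1, 0), N = (0, 1), Y = (5, -3).
1. D lies on line WJ with WD:DJ = 3:1 ⇒ D = (1/4, 0)
2. L lies on line JW with JL:LW = 2:1 ⇒ L = (2/3, 0)
3. E is the centroid of triangle JDN ⇒ E = (1/12, 1/3)
line LE meets DN at T = (13/72, 5/18)
E = L + t·(T−L) with t = 6/5, so LE:ET = 6/5:-1/5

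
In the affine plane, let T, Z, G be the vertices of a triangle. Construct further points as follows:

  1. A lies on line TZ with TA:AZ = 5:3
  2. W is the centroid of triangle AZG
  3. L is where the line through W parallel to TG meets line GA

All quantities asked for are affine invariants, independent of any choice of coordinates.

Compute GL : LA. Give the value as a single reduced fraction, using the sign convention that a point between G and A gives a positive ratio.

GL:LA = 13/2

Work in coordinates with T = (0, 0), Z = (1, 0), G = (0, 1).
1. A lies on line TZ with TA:AZ = 5:3 ⇒ A = (5/8, 0)
2. W is the centroid of triangle AZG ⇒ W = (13/24, 1/3)
3. L is where the line through W parallel to TG meets line GA ⇒ L = (13/24, 2/15)
L = G + t·(A−G) with t = 13/15, so GL:LA = t:(1−t) = 13/15:2/15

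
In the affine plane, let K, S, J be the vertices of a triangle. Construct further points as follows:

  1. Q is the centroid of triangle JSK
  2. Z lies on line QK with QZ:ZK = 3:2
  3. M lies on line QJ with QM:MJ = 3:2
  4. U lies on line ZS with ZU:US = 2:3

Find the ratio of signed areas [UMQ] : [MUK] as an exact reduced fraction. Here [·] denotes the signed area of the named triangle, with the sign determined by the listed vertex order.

Choose coordinates K = (0, 0), S = (1, 0), J = (0, 1).
1. Q is the centroid of triangle JSK ⇒ Q = (1/3, 1/3)
2. Z lies on line QK with QZ:ZK = 3:2 ⇒ Z = (2/15, 2/15)
3. M lies on line QJ with QM:MJ = 3:2 ⇒ M = (2/15, 11/15)
4. U lies on line ZS with ZU:US = 2:3 ⇒ U = (12/25, 2/25)
2·[UMQ] = 1/125, 2·[MUK] = -128/375
[UMQ]:[MUK] = 1/125:-128/375 = -3/128

[UMQ]:[MUK] = -3/128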